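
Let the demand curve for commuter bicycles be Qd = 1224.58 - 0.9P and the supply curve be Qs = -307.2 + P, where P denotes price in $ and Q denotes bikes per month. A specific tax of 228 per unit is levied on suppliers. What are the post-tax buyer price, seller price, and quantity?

The tax drives a wedge P_b - P_s = 228. Substituting P_s = P_b - 228 into supply: Qs = -535.2 + P_b.
Equate demand and the shifted supply: 1224.58 - 0.9P_b = -535.2 + P_b, giving 1.9P_b = 1759.78, so P_b = 926.2.
Then P_s = 926.2 - 228 = 698.2 and Q = 1224.58 - 0.9(926.2) = 391.

P_b = 926.2, P_s = 698.2, Q = 391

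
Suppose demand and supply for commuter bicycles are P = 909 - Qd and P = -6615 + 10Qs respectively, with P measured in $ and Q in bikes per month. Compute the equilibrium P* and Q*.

P* = 225, Q* = 684

Solving each curve for Q: Qd = 909 - P and Qs = 661.5 + 0.1P.
At equilibrium Qd = Qs, so 909 - P = 661.5 + 0.1P; collecting terms, 247.5 = 1.1P and P* = 225.
Plugging P* into demand: Q* = 909 - 225 = 684.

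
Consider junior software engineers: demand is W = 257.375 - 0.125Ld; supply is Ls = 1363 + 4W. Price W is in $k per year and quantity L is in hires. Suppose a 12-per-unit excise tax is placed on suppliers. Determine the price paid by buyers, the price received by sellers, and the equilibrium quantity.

W_b = 62, W_s = 50, L = 1563

Solving each curve for L: Ld = 2059 - 8W.
With a tax of 12 on suppliers, they supply based on the net price W_s = W_b - 12, so Ls = 1315 + 4W_b.
Equate demand and the shifted supply: 2059 - 8W_b = 1315 + 4W_b, giving 12W_b = 744, so W_b = 62.
So W_s = 50 and the quantity traded is L = 2059 - 8(62) = 1563.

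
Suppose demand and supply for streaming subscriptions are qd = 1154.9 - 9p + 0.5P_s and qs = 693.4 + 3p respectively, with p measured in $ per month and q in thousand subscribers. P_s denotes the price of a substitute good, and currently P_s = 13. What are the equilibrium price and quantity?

p* = 39, q* = 810.4

With P_s = 13, demand is qd = 1161.4 - 9p.
The market clears where 1161.4 - 9p = 693.4 + 3p. Rearranging, 12p = 468, hence p* = 39.
Then q* = 1161.4 - 9(39) = 810.4.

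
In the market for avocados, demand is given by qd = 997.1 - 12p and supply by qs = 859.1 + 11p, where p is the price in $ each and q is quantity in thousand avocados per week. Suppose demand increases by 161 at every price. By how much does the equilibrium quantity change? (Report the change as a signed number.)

Δq = 77

Equating demand and supply, 997.1 - 12p = 859.1 + 11p gives 23p = 138, so p* = 6.
Substitute back: q* = 997.1 - 12(6) = 925.1.
After the shift, demand is qd = 1158.1 - 12p.
Re-solving, 23p = 299 gives p = 13 and q = 1002.1.
Δq = 1002.1 - 925.1 = 77.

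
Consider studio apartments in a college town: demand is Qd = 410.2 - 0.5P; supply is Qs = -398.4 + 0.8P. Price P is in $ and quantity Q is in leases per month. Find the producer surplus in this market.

Set Qd = Qs: 410.2 - 0.5P = -398.4 + 0.8P, so 808.6 = 1.3P and P* = 622.
Plugging P* into demand: Q* = 410.2 - 0.5(622) = 99.2.
Supply choke price (Qs = 0): P = 498. Producer surplus = ½ × (622 - 498) × 99.2 = 6150.4.

Producer surplus = 6150.4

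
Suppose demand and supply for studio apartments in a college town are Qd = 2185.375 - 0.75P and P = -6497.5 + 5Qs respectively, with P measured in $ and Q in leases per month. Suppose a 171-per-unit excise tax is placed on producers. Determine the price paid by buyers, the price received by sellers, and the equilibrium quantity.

P_b = 968.5, P_s = 797.5, Q = 1459

Rewriting in direct form: Qs = 1299.5 + 0.2P.
With a tax of 171 on producers, they supply based on the net price P_s = P_b - 171, so Qs = 1265.3 + 0.2P_b.
Market clearing requires 2185.375 - 0.75P_b = 1265.3 + 0.2P_b; hence 920.075 = 0.95P_b and P_b = 968.5.
Then P_s = 968.5 - 171 = 797.5 and Q = 2185.375 - 0.75(968.5) = 1459.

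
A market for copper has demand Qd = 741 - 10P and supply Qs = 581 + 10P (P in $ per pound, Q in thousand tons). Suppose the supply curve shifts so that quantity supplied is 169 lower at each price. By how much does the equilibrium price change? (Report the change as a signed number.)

ΔP = 8.45

The market clears where 741 - 10P = 581 + 10P. Rearranging, 20P = 160, hence P* = 8.
From the demand curve, Q* = 741 - 10(8) = 661.
After the shift, supply is Qs = 412 + 10P.
New equilibrium: 329 = 20P, so P = 16.45 and Q = 576.5.
ΔP = 16.45 - 8 = 8.45.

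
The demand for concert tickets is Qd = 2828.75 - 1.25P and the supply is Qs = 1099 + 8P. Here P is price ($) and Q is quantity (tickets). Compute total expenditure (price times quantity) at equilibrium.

Total expenditure = 485265

Equating demand and supply, 2828.75 - 1.25P = 1099 + 8P gives 9.25P = 1729.75, so P* = 187.
Plugging P* into demand: Q* = 2828.75 - 1.25(187) = 2595.
Total expenditure = P* × Q* = 187 × 2595 = 485265.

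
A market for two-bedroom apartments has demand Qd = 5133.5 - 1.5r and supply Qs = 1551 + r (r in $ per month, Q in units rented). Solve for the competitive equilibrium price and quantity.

r* = 1433, Q* = 2984

At equilibrium Qd = Qs, so 5133.5 - 1.5r = 1551 + r; collecting terms, 3582.5 = 2.5r and r* = 1433.
Plugging r* into demand: Q* = 5133.5 - 1.5(1433) = 2984.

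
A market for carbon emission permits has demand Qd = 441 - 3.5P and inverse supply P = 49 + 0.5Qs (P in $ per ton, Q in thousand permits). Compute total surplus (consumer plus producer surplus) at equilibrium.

Rewriting in direct form: Qs = -98 + 2P.
Set Qd = Qs: 441 - 3.5P = -98 + 2P, so 539 = 5.5P and P* = 98.
Then Q* = 441 - 3.5(98) = 98.
Demand choke price = 126; supply choke price = 49. CS = ½(126 - 98)(98) = 1372; PS = ½(98 - 49)(98) = 2401. Total surplus = 3773.

Total surplus = 3773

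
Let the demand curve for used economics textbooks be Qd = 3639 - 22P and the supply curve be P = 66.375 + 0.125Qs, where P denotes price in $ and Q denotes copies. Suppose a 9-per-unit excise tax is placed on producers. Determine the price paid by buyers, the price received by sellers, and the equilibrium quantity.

P_b = 141.4, P_s = 132.4, Q = 528.2

In direct form, Qs = -531 + 8P.
Producers keep P_s = P_b - 9 per unit, so supply in terms of the buyer price is Qs = -603 + 8P_b.
Equate demand and the shifted supply: 3639 - 22P_b = -603 + 8P_b, giving 30P_b = 4242, so P_b = 141.4.
So P_s = 132.4 and the quantity traded is Q = 3639 - 22(141.4) = 528.2.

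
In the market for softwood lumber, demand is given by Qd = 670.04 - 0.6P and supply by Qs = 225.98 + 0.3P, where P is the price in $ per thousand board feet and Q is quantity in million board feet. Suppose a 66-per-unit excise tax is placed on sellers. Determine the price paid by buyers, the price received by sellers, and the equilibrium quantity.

The tax drives a wedge P_b - P_s = 66. Substituting P_s = P_b - 66 into supply: Qs = 206.18 + 0.3P_b.
Equate demand and the shifted supply: 670.04 - 0.6P_b = 206.18 + 0.3P_b, giving 0.9P_b = 463.86, so P_b = 515.4.
So P_s = 449.4 and the quantity traded is Q = 670.04 - 0.6(515.4) = 360.8.

P_b = 515.4, P_s = 449.4, Q = 360.8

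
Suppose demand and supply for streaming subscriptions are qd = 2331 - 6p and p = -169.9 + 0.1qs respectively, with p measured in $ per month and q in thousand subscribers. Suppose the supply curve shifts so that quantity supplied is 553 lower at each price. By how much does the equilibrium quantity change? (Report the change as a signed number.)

Δq = -207.375

Inverting to quantity form: qs = 1699 + 10p.
Set qd = qs: 2331 - 6p = 1699 + 10p, so 632 = 16p and p* = 39.5.
From the demand curve, q* = 2331 - 6(39.5) = 2094.
After the shift, supply is qs = 1146 + 10p.
The new intersection has 1185 = 16p, i.e. p = 74.0625, q = 1886.625.
Δq = 1886.625 - 2094 = -207.375.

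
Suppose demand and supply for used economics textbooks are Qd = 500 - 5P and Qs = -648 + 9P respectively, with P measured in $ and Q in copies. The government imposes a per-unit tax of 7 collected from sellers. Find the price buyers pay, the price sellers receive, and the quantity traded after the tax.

The tax drives a wedge P_b - P_s = 7. Substituting P_s = P_b - 7 into supply: Qs = -711 + 9P_b.
Equate demand and the shifted supply: 500 - 5P_b = -711 + 9P_b, giving 14P_b = 1211, so P_b = 86.5.
So P_s = 79.5 and the quantity traded is Q = 500 - 5(86.5) = 67.5.

P_b = 86.5, P_s = 79.5, Q = 67.5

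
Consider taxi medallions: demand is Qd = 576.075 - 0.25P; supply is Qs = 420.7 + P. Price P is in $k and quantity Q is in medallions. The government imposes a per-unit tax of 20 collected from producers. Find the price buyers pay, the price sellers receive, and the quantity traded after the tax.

P_b = 140.3, P_s = 120.3, Q = 541

Producers keep P_s = P_b - 20 per unit, so supply in terms of the buyer price is Qs = 400.7 + P_b.
Set Qd = Qs: 576.075 - 0.25P_b = 400.7 + P_b, so 175.375 = 1.25P_b and P_b = 140.3.
So P_s = 120.3 and the quantity traded is Q = 576.075 - 0.25(140.3) = 541.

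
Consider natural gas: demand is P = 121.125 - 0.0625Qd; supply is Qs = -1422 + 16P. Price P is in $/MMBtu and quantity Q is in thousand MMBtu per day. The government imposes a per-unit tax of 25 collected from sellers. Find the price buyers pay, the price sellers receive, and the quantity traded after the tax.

Rewriting in direct form: Qd = 1938 - 16P.
With a tax of 25 on sellers, they supply based on the net price P_s = P_b - 25, so Qs = -1822 + 16P_b.
Set Qd = Qs: 1938 - 16P_b = -1822 + 16P_b, so 3760 = 32P_b and P_b = 117.5.
So P_s = 92.5 and the quantity traded is Q = 1938 - 16(117.5) = 58.

P_b = 117.5, P_s = 92.5, Q = 58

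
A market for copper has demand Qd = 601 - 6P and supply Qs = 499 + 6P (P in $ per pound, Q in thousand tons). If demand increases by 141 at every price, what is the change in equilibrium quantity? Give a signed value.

Equating demand and supply, 601 - 6P = 499 + 6P gives 12P = 102, so P* = 8.5.
From the demand curve, Q* = 601 - 6(8.5) = 550.
After the shift, demand is Qd = 742 - 6P.
Re-solving, 12P = 243 gives P = 20.25 and Q = 620.5.
ΔQ = 620.5 - 550 = 70.5.

ΔQ = 70.5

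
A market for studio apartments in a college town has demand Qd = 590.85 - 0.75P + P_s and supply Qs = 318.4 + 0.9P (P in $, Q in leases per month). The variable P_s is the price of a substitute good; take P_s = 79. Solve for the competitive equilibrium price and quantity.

With P_s = 79, demand is Qd = 669.85 - 0.75P.
Set Qd = Qs: 669.85 - 0.75P = 318.4 + 0.9P, so 351.45 = 1.65P and P* = 213.
From the demand curve, Q* = 669.85 - 0.75(213) = 510.1.

P* = 213, Q* = 510.1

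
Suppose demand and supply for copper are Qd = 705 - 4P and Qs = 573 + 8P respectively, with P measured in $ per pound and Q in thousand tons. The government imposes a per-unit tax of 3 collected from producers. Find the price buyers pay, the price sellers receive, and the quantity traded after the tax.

The tax drives a wedge P_b - P_s = 3. Substituting P_s = P_b - 3 into supply: Qs = 549 + 8P_b.
Equate demand and the shifted supply: 705 - 4P_b = 549 + 8P_b, giving 12P_b = 156, so P_b = 13.
Then P_s = 13 - 3 = 10 and Q = 705 - 4(13) = 653.

P_b = 13, P_s = 10, Q = 653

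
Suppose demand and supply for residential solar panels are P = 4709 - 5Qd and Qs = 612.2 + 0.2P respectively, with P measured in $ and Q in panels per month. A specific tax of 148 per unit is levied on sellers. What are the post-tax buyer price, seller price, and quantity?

In direct form, Qd = 941.8 - 0.2P.
The tax drives a wedge P_b - P_s = 148. Substituting P_s = P_b - 148 into supply: Qs = 582.6 + 0.2P_b.
Market clearing requires 941.8 - 0.2P_b = 582.6 + 0.2P_b; hence 359.2 = 0.4P_b and P_b = 898.
So P_s = 750 and the quantity traded is Q = 941.8 - 0.2(898) = 762.2.

P_b = 898, P_s = 750, Q = 762.2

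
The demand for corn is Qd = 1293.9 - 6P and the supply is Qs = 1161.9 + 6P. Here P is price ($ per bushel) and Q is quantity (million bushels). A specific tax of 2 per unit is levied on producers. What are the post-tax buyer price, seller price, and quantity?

P_b = 12, P_s = 10, Q = 1221.9

Producers keep P_s = P_b - 2 per unit, so supply in terms of the buyer price is Qs = 1149.9 + 6P_b.
Set Qd = Qs: 1293.9 - 6P_b = 1149.9 + 6P_b, so 144 = 12P_b and P_b = 12.
Then P_s = 12 - 2 = 10 and Q = 1293.9 - 6(12) = 1221.9.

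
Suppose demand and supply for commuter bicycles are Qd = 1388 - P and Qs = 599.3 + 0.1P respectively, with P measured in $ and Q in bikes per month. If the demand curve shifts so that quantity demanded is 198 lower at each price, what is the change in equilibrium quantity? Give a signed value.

Equating demand and supply, 1388 - P = 599.3 + 0.1P gives 1.1P = 788.7, so P* = 717.
Plugging P* into demand: Q* = 1388 - 717 = 671.
After the shift, demand is Qd = 1190 - P.
Re-solving, 1.1P = 590.7 gives P = 537 and Q = 653.
ΔQ = 653 - 671 = -18.

ΔQ = -18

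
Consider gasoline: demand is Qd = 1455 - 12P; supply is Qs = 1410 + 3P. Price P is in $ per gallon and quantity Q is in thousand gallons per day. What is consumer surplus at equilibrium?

Equating demand and supply, 1455 - 12P = 1410 + 3P gives 15P = 45, so P* = 3.
Then Q* = 1455 - 12(3) = 1419.
Demand choke price (Qd = 0): P = 1455/12 = 121.25. Consumer surplus = ½ × (121.25 - 3) × 1419 = 83898.375.

Consumer surplus = 83898.375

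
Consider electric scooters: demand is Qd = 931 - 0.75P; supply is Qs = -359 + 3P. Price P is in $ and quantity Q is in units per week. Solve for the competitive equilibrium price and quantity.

The market clears where 931 - 0.75P = -359 + 3P. Rearranging, 3.75P = 1290, hence P* = 344.
Then Q* = 931 - 0.75(344) = 673.

P* = 344, Q* = 673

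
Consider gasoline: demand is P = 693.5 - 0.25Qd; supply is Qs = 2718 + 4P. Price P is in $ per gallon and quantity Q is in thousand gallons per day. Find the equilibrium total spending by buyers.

In direct form, Qd = 2774 - 4P.
Set Qd = Qs: 2774 - 4P = 2718 + 4P, so 56 = 8P and P* = 7.
Then Q* = 2774 - 4(7) = 2746.
Total spending by buyers = P* × Q* = 7 × 2746 = 19222.

Total spending by buyers = 19222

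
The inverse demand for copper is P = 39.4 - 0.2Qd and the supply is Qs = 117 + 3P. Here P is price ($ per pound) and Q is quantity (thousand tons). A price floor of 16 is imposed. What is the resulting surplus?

In direct form, Qd = 197 - 5P.
Evaluating both curves at the floor price 16 gives Qd = 117, Qs = 165.
Surplus = Qs - Qd = 165 - 117 = 48.

Surplus = 48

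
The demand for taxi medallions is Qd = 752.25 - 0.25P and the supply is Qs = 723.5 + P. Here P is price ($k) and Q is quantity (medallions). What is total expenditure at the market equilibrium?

Total expenditure = 17169.5

Equating demand and supply, 752.25 - 0.25P = 723.5 + P gives 1.25P = 28.75, so P* = 23.
Plugging P* into demand: Q* = 752.25 - 0.25(23) = 746.5.
Total expenditure = P* × Q* = 23 × 746.5 = 17169.5.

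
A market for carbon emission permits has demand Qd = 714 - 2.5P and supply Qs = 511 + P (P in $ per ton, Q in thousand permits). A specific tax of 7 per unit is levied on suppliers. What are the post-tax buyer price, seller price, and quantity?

Suppliers keep P_s = P_b - 7 per unit, so supply in terms of the buyer price is Qs = 504 + P_b.
Equate demand and the shifted supply: 714 - 2.5P_b = 504 + P_b, giving 3.5P_b = 210, so P_b = 60.
Then P_s = 60 - 7 = 53 and Q = 714 - 2.5(60) = 564.

P_b = 60, P_s = 53, Q = 564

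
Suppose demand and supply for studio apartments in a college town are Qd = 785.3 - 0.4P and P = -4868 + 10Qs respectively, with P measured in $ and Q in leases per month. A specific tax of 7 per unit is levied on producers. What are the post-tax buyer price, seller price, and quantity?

In direct form, Qs = 486.8 + 0.1P.
With a tax of 7 on producers, they supply based on the net price P_s = P_b - 7, so Qs = 486.1 + 0.1P_b.
Market clearing requires 785.3 - 0.4P_b = 486.1 + 0.1P_b; hence 299.2 = 0.5P_b and P_b = 598.4.
So P_s = 591.4 and the quantity traded is Q = 785.3 - 0.4(598.4) = 545.94.

P_b = 598.4, P_s = 591.4, Q = 545.94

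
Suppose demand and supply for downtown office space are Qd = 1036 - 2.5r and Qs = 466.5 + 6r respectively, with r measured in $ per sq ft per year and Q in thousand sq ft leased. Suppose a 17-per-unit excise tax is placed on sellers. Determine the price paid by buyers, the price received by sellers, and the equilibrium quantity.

r_b = 79, r_s = 62, Q = 838.5

The tax drives a wedge r_b - r_s = 17. Substituting r_s = r_b - 17 into supply: Qs = 364.5 + 6r_b.
Set Qd = Qs: 1036 - 2.5r_b = 364.5 + 6r_b, so 671.5 = 8.5r_b and r_b = 79.
So r_s = 62 and the quantity traded is Q = 1036 - 2.5(79) = 838.5.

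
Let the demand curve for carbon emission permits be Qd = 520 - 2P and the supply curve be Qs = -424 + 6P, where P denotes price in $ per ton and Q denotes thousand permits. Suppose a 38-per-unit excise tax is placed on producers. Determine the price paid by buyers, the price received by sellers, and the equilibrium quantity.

P_b = 146.5, P_s = 108.5, Q = 227

With a tax of 38 on producers, they supply based on the net price P_s = P_b - 38, so Qs = -652 + 6P_b.
Market clearing requires 520 - 2P_b = -652 + 6P_b; hence 1172 = 8P_b and P_b = 146.5.
So P_s = 108.5 and the quantity traded is Q = 520 - 2(146.5) = 227.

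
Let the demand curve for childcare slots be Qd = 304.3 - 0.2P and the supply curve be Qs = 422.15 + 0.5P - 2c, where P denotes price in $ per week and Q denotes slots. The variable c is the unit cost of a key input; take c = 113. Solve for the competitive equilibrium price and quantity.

P* = 154.5, Q* = 273.4

With c = 113, supply is Qs = 196.15 + 0.5P.
Set Qd = Qs: 304.3 - 0.2P = 196.15 + 0.5P, so 108.15 = 0.7P and P* = 154.5.
Plugging P* into demand: Q* = 304.3 - 0.2(154.5) = 273.4.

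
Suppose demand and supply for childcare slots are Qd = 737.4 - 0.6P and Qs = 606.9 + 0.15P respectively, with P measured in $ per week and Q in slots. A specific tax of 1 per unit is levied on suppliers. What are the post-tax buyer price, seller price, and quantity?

P_b = 174.2, P_s = 173.2, Q = 632.88

The tax drives a wedge P_b - P_s = 1. Substituting P_s = P_b - 1 into supply: Qs = 606.75 + 0.15P_b.
Market clearing requires 737.4 - 0.6P_b = 606.75 + 0.15P_b; hence 130.65 = 0.75P_b and P_b = 174.2.
So P_s = 173.2 and the quantity traded is Q = 737.4 - 0.6(174.2) = 632.88.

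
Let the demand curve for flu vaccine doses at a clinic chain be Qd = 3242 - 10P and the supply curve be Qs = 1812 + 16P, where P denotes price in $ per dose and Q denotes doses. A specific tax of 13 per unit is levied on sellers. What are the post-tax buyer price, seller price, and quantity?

P_b = 63, P_s = 50, Q = 2612

Sellers keep P_s = P_b - 13 per unit, so supply in terms of the buyer price is Qs = 1604 + 16P_b.
Market clearing requires 3242 - 10P_b = 1604 + 16P_b; hence 1638 = 26P_b and P_b = 63.
So P_s = 50 and the quantity traded is Q = 3242 - 10(63) = 2612.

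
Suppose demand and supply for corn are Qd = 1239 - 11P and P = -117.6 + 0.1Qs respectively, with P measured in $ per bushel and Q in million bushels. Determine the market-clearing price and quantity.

P* = 3, Q* = 1206

Inverting to quantity form: Qs = 1176 + 10P.
Equating demand and supply, 1239 - 11P = 1176 + 10P gives 21P = 63, so P* = 3.
From the demand curve, Q* = 1239 - 11(3) = 1206.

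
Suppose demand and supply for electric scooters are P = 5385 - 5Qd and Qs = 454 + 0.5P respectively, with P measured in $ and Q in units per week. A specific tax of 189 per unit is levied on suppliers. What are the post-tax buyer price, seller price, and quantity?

Inverting to quantity form: Qd = 1077 - 0.2P.
Suppliers keep P_s = P_b - 189 per unit, so supply in terms of the buyer price is Qs = 359.5 + 0.5P_b.
Market clearing requires 1077 - 0.2P_b = 359.5 + 0.5P_b; hence 717.5 = 0.7P_b and P_b = 1025.
So P_s = 836 and the quantity traded is Q = 1077 - 0.2(1025) = 872.

P_b = 1025, P_s = 836, Q = 872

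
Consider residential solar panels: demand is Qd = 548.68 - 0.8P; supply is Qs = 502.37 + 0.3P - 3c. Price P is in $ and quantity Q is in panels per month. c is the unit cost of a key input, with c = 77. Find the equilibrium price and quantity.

P* = 252.1, Q* = 347

With c = 77, supply is Qs = 271.37 + 0.3P.
Equating demand and supply, 548.68 - 0.8P = 271.37 + 0.3P gives 1.1P = 277.31, so P* = 252.1.
Then Q* = 548.68 - 0.8(252.1) = 347.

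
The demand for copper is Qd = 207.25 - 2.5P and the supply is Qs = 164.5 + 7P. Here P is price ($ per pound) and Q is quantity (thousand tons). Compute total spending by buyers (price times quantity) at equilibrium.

Equating demand and supply, 207.25 - 2.5P = 164.5 + 7P gives 9.5P = 42.75, so P* = 4.5.
Plugging P* into demand: Q* = 207.25 - 2.5(4.5) = 196.
Total spending by buyers = P* × Q* = 4.5 × 196 = 882.

Total spending by buyers = 882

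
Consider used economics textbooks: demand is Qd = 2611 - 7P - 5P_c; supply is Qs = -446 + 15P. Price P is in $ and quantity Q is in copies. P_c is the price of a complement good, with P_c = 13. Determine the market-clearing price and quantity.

P* = 136, Q* = 1594

With P_c = 13, demand is Qd = 2546 - 7P.
Set Qd = Qs: 2546 - 7P = -446 + 15P, so 2992 = 22P and P* = 136.
From the demand curve, Q* = 2546 - 7(136) = 1594.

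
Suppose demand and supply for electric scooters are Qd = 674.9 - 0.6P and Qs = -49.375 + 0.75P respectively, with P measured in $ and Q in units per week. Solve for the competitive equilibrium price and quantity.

P* = 536.5, Q* = 353

The market clears where 674.9 - 0.6P = -49.375 + 0.75P. Rearranging, 1.35P = 724.275, hence P* = 536.5.
Then Q* = 674.9 - 0.6(536.5) = 353.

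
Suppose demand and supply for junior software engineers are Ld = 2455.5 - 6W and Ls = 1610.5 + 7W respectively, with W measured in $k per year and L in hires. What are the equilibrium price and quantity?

Set Ld = Ls: 2455.5 - 6W = 1610.5 + 7W, so 845 = 13W and W* = 65.
From the demand curve, L* = 2455.5 - 6(65) = 2065.5.

W* = 65, L* = 2065.5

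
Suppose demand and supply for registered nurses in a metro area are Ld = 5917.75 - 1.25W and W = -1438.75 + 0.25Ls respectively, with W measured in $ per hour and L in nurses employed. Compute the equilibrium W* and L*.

W* = 31, L* = 5879

Rewriting in direct form: Ls = 5755 + 4W.
Equating demand and supply, 5917.75 - 1.25W = 5755 + 4W gives 5.25W = 162.75, so W* = 31.
Substitute back: L* = 5917.75 - 1.25(31) = 5879.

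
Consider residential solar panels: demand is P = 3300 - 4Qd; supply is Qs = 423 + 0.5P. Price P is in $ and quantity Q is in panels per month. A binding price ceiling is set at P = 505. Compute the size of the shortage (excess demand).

In direct form, Qd = 825 - 0.25P.
Evaluating both curves at the ceiling price 505 gives Qd = 698.75, Qs = 675.5.
Shortage = Qd - Qs = 698.75 - 675.5 = 23.25.

Shortage = 23.25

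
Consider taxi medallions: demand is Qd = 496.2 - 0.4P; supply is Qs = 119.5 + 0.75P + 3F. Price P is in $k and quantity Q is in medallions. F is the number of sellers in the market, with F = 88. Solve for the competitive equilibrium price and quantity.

P* = 98, Q* = 457

With F = 88, supply is Qs = 383.5 + 0.75P.
Set Qd = Qs: 496.2 - 0.4P = 383.5 + 0.75P, so 112.7 = 1.15P and P* = 98.
Plugging P* into demand: Q* = 496.2 - 0.4(98) = 457.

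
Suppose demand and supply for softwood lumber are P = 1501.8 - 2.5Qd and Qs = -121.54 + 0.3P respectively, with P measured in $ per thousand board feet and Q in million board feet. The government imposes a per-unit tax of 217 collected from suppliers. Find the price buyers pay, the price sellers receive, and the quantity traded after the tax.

P_b = 1124.8, P_s = 907.8, Q = 150.8

Inverting to quantity form: Qd = 600.72 - 0.4P.
With a tax of 217 on suppliers, they supply based on the net price P_s = P_b - 217, so Qs = -186.64 + 0.3P_b.
Equate demand and the shifted supply: 600.72 - 0.4P_b = -186.64 + 0.3P_b, giving 0.7P_b = 787.36, so P_b = 1124.8.
So P_s = 907.8 and the quantity traded is Q = 600.72 - 0.4(1124.8) = 150.8.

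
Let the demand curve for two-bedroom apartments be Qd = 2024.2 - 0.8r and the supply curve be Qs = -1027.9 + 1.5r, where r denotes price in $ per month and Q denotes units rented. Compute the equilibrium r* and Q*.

At equilibrium Qd = Qs, so 2024.2 - 0.8r = -1027.9 + 1.5r; collecting terms, 3052.1 = 2.3r and r* = 1327.
From the demand curve, Q* = 2024.2 - 0.8(1327) = 962.6.

r* = 1327, Q* = 962.6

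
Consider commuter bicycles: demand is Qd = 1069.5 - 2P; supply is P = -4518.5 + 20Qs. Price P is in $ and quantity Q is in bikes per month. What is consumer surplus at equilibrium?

Consumer surplus = 15190.5625

Rewriting in direct form: Qs = 225.925 + 0.05P.
Equating demand and supply, 1069.5 - 2P = 225.925 + 0.05P gives 2.05P = 843.575, so P* = 411.5.
Then Q* = 1069.5 - 2(411.5) = 246.5.
Demand choke price (Qd = 0): P = 1069.5/2 = 534.75. Consumer surplus = ½ × (534.75 - 411.5) × 246.5 = 15190.5625.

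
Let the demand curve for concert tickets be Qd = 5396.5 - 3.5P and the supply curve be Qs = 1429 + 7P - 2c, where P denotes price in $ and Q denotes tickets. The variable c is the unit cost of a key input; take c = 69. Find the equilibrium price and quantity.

With c = 69, supply is Qs = 1291 + 7P.
Set Qd = Qs: 5396.5 - 3.5P = 1291 + 7P, so 4105.5 = 10.5P and P* = 391.
Then Q* = 5396.5 - 3.5(391) = 4028.

P* = 391, Q* = 4028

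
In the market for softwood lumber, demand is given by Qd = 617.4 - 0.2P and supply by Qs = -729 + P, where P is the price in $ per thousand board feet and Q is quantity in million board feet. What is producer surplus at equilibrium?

At equilibrium Qd = Qs, so 617.4 - 0.2P = -729 + P; collecting terms, 1346.4 = 1.2P and P* = 1122.
Plugging P* into demand: Q* = 617.4 - 0.2(1122) = 393.
Supply choke price (Qs = 0): P = 729. Producer surplus = ½ × (1122 - 729) × 393 = 77224.5.

Producer surplus = 77224.5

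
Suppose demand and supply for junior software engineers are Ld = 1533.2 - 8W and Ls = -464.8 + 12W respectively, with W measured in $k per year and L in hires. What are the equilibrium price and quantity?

W* = 99.9, L* = 734

At equilibrium Ld = Ls, so 1533.2 - 8W = -464.8 + 12W; collecting terms, 1998 = 20W and W* = 99.9.
Then L* = 1533.2 - 8(99.9) = 734.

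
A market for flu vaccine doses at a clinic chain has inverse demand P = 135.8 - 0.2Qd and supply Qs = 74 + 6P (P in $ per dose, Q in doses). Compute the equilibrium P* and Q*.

P* = 55, Q* = 404

Rewriting in direct form: Qd = 679 - 5P.
At equilibrium Qd = Qs, so 679 - 5P = 74 + 6P; collecting terms, 605 = 11P and P* = 55.
From the demand curve, Q* = 679 - 5(55) = 404.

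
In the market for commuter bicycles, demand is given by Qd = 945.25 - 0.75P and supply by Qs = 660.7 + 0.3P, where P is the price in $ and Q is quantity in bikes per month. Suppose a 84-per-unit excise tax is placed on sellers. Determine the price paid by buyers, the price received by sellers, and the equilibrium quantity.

P_b = 295, P_s = 211, Q = 724

Sellers keep P_s = P_b - 84 per unit, so supply in terms of the buyer price is Qs = 635.5 + 0.3P_b.
Set Qd = Qs: 945.25 - 0.75P_b = 635.5 + 0.3P_b, so 309.75 = 1.05P_b and P_b = 295.
So P_s = 211 and the quantity traded is Q = 945.25 - 0.75(295) = 724.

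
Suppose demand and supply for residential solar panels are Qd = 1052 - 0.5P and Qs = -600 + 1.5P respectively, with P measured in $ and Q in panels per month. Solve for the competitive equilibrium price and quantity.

At equilibrium Qd = Qs, so 1052 - 0.5P = -600 + 1.5P; collecting terms, 1652 = 2P and P* = 826.
Plugging P* into demand: Q* = 1052 - 0.5(826) = 639.

P* = 826, Q* = 639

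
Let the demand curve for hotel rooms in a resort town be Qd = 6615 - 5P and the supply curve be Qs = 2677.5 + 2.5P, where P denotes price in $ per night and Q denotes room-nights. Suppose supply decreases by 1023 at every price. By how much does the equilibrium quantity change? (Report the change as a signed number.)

ΔQ = -682

Set Qd = Qs: 6615 - 5P = 2677.5 + 2.5P, so 3937.5 = 7.5P and P* = 525.
From the demand curve, Q* = 6615 - 5(525) = 3990.
After the shift, supply is Qs = 1654.5 + 2.5P.
Re-solving, 7.5P = 4960.5 gives P = 661.4 and Q = 3308.
ΔQ = 3308 - 3990 = -682.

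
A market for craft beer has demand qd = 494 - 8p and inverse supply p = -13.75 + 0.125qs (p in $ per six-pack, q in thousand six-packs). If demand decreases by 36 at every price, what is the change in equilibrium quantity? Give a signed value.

Δq = -18

Inverting to quantity form: qs = 110 + 8p.
Equating demand and supply, 494 - 8p = 110 + 8p gives 16p = 384, so p* = 24.
Then q* = 494 - 8(24) = 302.
After the shift, demand is qd = 458 - 8p.
Re-solving, 16p = 348 gives p = 21.75 and q = 284.
Δq = 284 - 302 = -18.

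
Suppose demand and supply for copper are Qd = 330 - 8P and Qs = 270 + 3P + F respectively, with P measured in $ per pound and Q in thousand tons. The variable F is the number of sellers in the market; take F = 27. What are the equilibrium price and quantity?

P* = 3, Q* = 306

With F = 27, supply is Qs = 297 + 3P.
Set Qd = Qs: 330 - 8P = 297 + 3P, so 33 = 11P and P* = 3.
Plugging P* into demand: Q* = 330 - 8(3) = 306.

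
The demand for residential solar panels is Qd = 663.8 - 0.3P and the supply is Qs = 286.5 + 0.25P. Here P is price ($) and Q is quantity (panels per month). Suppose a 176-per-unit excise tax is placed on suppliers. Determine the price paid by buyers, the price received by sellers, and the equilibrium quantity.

P_b = 766, P_s = 590, Q = 434

With a tax of 176 on suppliers, they supply based on the net price P_s = P_b - 176, so Qs = 242.5 + 0.25P_b.
Set Qd = Qs: 663.8 - 0.3P_b = 242.5 + 0.25P_b, so 421.3 = 0.55P_b and P_b = 766.
Then P_s = 766 - 176 = 590 and Q = 663.8 - 0.3(766) = 434.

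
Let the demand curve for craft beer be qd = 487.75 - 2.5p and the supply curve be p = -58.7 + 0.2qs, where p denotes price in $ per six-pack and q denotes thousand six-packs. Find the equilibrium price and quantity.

Inverting to quantity form: qs = 293.5 + 5p.
The market clears where 487.75 - 2.5p = 293.5 + 5p. Rearranging, 7.5p = 194.25, hence p* = 25.9.
Plugging p* into demand: q* = 487.75 - 2.5(25.9) = 423.

p* = 25.9, q* = 423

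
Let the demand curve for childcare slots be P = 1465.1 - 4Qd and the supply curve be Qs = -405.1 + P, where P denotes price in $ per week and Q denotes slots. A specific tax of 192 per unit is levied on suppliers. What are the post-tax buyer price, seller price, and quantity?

Rewriting in direct form: Qd = 366.275 - 0.25P.
With a tax of 192 on suppliers, they supply based on the net price P_s = P_b - 192, so Qs = -597.1 + P_b.
Equate demand and the shifted supply: 366.275 - 0.25P_b = -597.1 + P_b, giving 1.25P_b = 963.375, so P_b = 770.7.
Then P_s = 770.7 - 192 = 578.7 and Q = 366.275 - 0.25(770.7) = 173.6.

P_b = 770.7, P_s = 578.7, Q = 173.6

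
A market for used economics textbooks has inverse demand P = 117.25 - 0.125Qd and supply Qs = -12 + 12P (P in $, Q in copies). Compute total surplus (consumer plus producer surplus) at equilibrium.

Inverting to quantity form: Qd = 938 - 8P.
Equating demand and supply, 938 - 8P = -12 + 12P gives 20P = 950, so P* = 47.5.
Plugging P* into demand: Q* = 938 - 8(47.5) = 558.
Demand choke price = 117.25; supply choke price = 1. CS = ½(117.25 - 47.5)(558) = 19460.25; PS = ½(47.5 - 1)(558) = 12973.5. Total surplus = 32433.75.

Total surplus = 32433.75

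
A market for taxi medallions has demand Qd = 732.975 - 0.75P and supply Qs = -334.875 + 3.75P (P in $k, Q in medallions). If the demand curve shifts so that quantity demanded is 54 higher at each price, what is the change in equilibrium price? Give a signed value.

Set Qd = Qs: 732.975 - 0.75P = -334.875 + 3.75P, so 1067.85 = 4.5P and P* = 237.3.
Plugging P* into demand: Q* = 732.975 - 0.75(237.3) = 555.
After the shift, demand is Qd = 786.975 - 0.75P.
Re-solving, 4.5P = 1121.85 gives P = 249.3 and Q = 600.
ΔP = 249.3 - 237.3 = 12.

ΔP = 12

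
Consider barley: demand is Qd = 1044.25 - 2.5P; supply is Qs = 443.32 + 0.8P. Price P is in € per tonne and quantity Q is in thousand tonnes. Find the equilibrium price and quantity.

P* = 182.1, Q* = 589

At equilibrium Qd = Qs, so 1044.25 - 2.5P = 443.32 + 0.8P; collecting terms, 600.93 = 3.3P and P* = 182.1.
From the demand curve, Q* = 1044.25 - 2.5(182.1) = 589.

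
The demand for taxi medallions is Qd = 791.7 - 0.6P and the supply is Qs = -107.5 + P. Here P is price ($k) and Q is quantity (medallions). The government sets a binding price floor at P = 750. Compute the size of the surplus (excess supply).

Surplus = 300.8

At P = 750: Qd = 341.7 and Qs = 642.5.
Surplus = Qs - Qd = 642.5 - 341.7 = 300.8.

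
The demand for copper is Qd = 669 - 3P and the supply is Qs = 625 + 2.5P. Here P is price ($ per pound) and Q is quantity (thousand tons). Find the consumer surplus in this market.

The market clears where 669 - 3P = 625 + 2.5P. Rearranging, 5.5P = 44, hence P* = 8.
Plugging P* into demand: Q* = 669 - 3(8) = 645.
Demand choke price (Qd = 0): P = 669/3 = 223. Consumer surplus = ½ × (223 - 8) × 645 = 69337.5.

Consumer surplus = 69337.5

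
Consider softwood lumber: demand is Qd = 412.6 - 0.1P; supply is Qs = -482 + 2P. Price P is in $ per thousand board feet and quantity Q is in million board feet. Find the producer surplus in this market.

Producer surplus = 34225

At equilibrium Qd = Qs, so 412.6 - 0.1P = -482 + 2P; collecting terms, 894.6 = 2.1P and P* = 426.
Substitute back: Q* = 412.6 - 0.1(426) = 370.
Supply choke price (Qs = 0): P = 241. Producer surplus = ½ × (426 - 241) × 370 = 34225.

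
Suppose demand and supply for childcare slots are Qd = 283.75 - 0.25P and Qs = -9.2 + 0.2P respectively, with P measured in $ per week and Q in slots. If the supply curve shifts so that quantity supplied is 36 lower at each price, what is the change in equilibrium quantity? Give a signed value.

Equating demand and supply, 283.75 - 0.25P = -9.2 + 0.2P gives 0.45P = 292.95, so P* = 651.
From the demand curve, Q* = 283.75 - 0.25(651) = 121.
After the shift, supply is Qs = -45.2 + 0.2P.
New equilibrium: 328.95 = 0.45P, so P = 731 and Q = 101.
ΔQ = 101 - 121 = -20.

ΔQ = -20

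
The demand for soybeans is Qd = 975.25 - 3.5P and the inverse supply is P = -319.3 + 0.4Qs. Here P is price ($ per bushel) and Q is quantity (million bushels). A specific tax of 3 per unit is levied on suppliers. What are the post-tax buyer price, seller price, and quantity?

P_b = 30.75, P_s = 27.75, Q = 867.625

Solving each curve for Q: Qs = 798.25 + 2.5P.
The tax drives a wedge P_b - P_s = 3. Substituting P_s = P_b - 3 into supply: Qs = 790.75 + 2.5P_b.
Market clearing requires 975.25 - 3.5P_b = 790.75 + 2.5P_b; hence 184.5 = 6P_b and P_b = 30.75.
Then P_s = 30.75 - 3 = 27.75 and Q = 975.25 - 3.5(30.75) = 867.625.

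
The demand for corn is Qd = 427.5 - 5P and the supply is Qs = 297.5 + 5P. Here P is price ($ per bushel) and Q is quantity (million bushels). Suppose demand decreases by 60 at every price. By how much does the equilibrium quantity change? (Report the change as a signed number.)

Set Qd = Qs: 427.5 - 5P = 297.5 + 5P, so 130 = 10P and P* = 13.
Substitute back: Q* = 427.5 - 5(13) = 362.5.
After the shift, demand is Qd = 367.5 - 5P.
The new intersection has 70 = 10P, i.e. P = 7, Q = 332.5.
ΔQ = 332.5 - 362.5 = -30.

ΔQ = -30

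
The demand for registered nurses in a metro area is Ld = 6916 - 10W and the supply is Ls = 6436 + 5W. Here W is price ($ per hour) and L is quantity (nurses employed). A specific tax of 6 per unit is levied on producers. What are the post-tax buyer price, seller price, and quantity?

W_b = 34, W_s = 28, L = 6576

The tax drives a wedge W_b - W_s = 6. Substituting W_s = W_b - 6 into supply: Ls = 6406 + 5W_b.
Equate demand and the shifted supply: 6916 - 10W_b = 6406 + 5W_b, giving 15W_b = 510, so W_b = 34.
Then W_s = 34 - 6 = 28 and L = 6916 - 10(34) = 6576.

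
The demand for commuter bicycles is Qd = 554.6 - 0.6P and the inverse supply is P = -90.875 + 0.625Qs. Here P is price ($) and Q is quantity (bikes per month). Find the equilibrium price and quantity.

P* = 186, Q* = 443

In direct form, Qs = 145.4 + 1.6P.
Set Qd = Qs: 554.6 - 0.6P = 145.4 + 1.6P, so 409.2 = 2.2P and P* = 186.
Then Q* = 554.6 - 0.6(186) = 443.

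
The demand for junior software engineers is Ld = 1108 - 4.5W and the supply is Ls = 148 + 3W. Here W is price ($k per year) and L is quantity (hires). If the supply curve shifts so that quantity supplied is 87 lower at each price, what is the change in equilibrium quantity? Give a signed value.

Equating demand and supply, 1108 - 4.5W = 148 + 3W gives 7.5W = 960, so W* = 128.
Then L* = 1108 - 4.5(128) = 532.
After the shift, supply is Ls = 61 + 3W.
Re-solving, 7.5W = 1047 gives W = 139.6 and L = 479.8.
ΔL = 479.8 - 532 = -52.2.

ΔL = -52.2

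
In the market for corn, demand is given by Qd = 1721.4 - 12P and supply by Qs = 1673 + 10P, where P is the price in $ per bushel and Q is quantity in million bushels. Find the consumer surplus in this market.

Consumer surplus = 119709.375

Equating demand and supply, 1721.4 - 12P = 1673 + 10P gives 22P = 48.4, so P* = 2.2.
Plugging P* into demand: Q* = 1721.4 - 12(2.2) = 1695.
Demand choke price (Qd = 0): P = 1721.4/12 = 143.45. Consumer surplus = ½ × (143.45 - 2.2) × 1695 = 119709.375.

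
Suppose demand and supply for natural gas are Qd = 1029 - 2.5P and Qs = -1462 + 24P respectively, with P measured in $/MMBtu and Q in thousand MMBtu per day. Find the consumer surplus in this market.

Set Qd = Qs: 1029 - 2.5P = -1462 + 24P, so 2491 = 26.5P and P* = 94.
Substitute back: Q* = 1029 - 2.5(94) = 794.
Demand choke price (Qd = 0): P = 1029/2.5 = 411.6. Consumer surplus = ½ × (411.6 - 94) × 794 = 126087.2.

Consumer surplus = 126087.2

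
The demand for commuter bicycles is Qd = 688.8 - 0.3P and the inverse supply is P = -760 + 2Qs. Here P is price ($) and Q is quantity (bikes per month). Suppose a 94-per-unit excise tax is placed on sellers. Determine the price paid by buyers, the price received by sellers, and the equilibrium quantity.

P_b = 444.75, P_s = 350.75, Q = 555.375

In direct form, Qs = 380 + 0.5P.
The tax drives a wedge P_b - P_s = 94. Substituting P_s = P_b - 94 into supply: Qs = 333 + 0.5P_b.
Set Qd = Qs: 688.8 - 0.3P_b = 333 + 0.5P_b, so 355.8 = 0.8P_b and P_b = 444.75.
Then P_s = 444.75 - 94 = 350.75 and Q = 688.8 - 0.3(444.75) = 555.375.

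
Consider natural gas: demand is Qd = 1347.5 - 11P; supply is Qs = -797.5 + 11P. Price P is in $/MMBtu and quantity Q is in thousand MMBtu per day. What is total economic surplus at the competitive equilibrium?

The market clears where 1347.5 - 11P = -797.5 + 11P. Rearranging, 22P = 2145, hence P* = 97.5.
Then Q* = 1347.5 - 11(97.5) = 275.
Demand choke price = 122.5; supply choke price = 72.5. CS = ½(122.5 - 97.5)(275) = 3437.5; PS = ½(97.5 - 72.5)(275) = 3437.5. Total surplus = 6875.

Total surplus = 6875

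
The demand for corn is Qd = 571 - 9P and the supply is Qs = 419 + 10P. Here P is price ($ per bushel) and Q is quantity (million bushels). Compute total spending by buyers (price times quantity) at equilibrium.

Total spending by buyers = 3992

Equating demand and supply, 571 - 9P = 419 + 10P gives 19P = 152, so P* = 8.
From the demand curve, Q* = 571 - 9(8) = 499.
Total spending by buyers = P* × Q* = 8 × 499 = 3992.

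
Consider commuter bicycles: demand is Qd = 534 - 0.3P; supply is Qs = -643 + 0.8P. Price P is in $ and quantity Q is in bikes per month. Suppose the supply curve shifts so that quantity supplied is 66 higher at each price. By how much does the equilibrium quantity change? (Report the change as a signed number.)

ΔQ = 18

The market clears where 534 - 0.3P = -643 + 0.8P. Rearranging, 1.1P = 1177, hence P* = 1070.
Then Q* = 534 - 0.3(1070) = 213.
After the shift, supply is Qs = -577 + 0.8P.
The new intersection has 1111 = 1.1P, i.e. P = 1010, Q = 231.
ΔQ = 231 - 213 = 18.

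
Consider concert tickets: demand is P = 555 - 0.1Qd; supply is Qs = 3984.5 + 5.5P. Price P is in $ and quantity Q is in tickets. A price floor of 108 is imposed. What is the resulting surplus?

In direct form, Qd = 5550 - 10P.
With P fixed at 108, quantity demanded is 4470 and quantity supplied is 4578.5.
Surplus = Qs - Qd = 4578.5 - 4470 = 108.5.

Surplus = 108.5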